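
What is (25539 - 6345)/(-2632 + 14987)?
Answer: 2742/1765 ≈ 1.5535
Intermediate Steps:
(25539 - 6345)/(-2632 + 14987) = 19194/12355 = 19194*(1/12355) = 2742/1765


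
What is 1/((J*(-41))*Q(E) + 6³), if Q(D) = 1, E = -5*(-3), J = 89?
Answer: -1/3433 ≈ -0.00029129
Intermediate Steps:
E = 15
1/((J*(-41))*Q(E) + 6³) = 1/((89*(-41))*1 + 6³) = 1/(-3649*1 + 216) = 1/(-3649 + 216) = 1/(-3433) = -1/3433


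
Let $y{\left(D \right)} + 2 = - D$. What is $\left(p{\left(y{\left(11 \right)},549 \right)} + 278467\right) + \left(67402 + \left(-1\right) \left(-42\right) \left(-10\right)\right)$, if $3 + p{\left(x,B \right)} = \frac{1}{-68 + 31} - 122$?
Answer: $\frac{12776987}{37} \approx 3.4532 \cdot 10^{5}$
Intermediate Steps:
$y{\left(D \right)} = -2 - D$
$p{\left(x,B \right)} = - \frac{4626}{37}$ ($p{\left(x,B \right)} = -3 - \left(122 - \frac{1}{-68 + 31}\right) = -3 - \left(122 - \frac{1}{-37}\right) = -3 - \frac{4515}{37} = - \frac{4626}{37}$)
$\left(p{\left(y{\left(11 \right)},549 \right)} + 278467\right) + \left(67402 + \left(-1\right) \left(-42\right) \left(-10\right)\right) = \left(- \frac{4626}{37} + 278467\right) + \left(67402 + \left(-1\right) \left(-42\right) \left(-10\right)\right) = \frac{10298653}{37} + \left(67402 + 42 \left(-10\right)\right) = \frac{10298653}{37} + \left(67402 - 420\right) = \frac{10298653}{37} + 66982 = \frac{12776987}{37}$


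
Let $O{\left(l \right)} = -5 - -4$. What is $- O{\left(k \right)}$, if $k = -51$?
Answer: $1$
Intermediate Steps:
$O{\left(l \right)} = -1$ ($O{\left(l \right)} = -5 + 4 = -1$)
$- O{\left(k \right)} = \left(-1\right) \left(-1\right) = 1$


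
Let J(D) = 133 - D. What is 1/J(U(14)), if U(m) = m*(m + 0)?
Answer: -1/63 ≈ -0.015873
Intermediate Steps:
U(m) = m² (U(m) = m*m = m²)
1/J(U(14)) = 1/(133 - 1*14²) = 1/(133 - 1*196) = 1/(133 - 196) = 1/(-63) = -1/63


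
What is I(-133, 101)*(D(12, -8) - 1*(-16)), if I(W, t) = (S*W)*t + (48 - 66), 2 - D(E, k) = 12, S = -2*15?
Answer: 2417832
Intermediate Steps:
S = -30
D(E, k) = -10 (D(E, k) = 2 - 1*12 = 2 - 12 = -10)
I(W, t) = -18 - 30*W*t (I(W, t) = (-30*W)*t + (48 - 66) = -30*W*t - 18 = -18 - 30*W*t)
I(-133, 101)*(D(12, -8) - 1*(-16)) = (-18 - 30*(-133)*101)*(-10 - 1*(-16)) = (-18 + 402990)*(-10 + 16) = 402972*6 = 2417832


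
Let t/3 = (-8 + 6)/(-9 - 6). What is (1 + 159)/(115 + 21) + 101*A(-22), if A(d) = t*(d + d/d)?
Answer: -72014/85 ≈ -847.22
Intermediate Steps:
t = 2/5 (t = 3*((-8 + 6)/(-9 - 6)) = 3*(-2/(-15)) = 3*(-2*(-1/15)) = 3*(2/15) = 2/5 ≈ 0.40000)
A(d) = 2/5 + 2*d/5 (A(d) = 2*(d + d/d)/5 = 2*(d + 1)/5 = 2*(1 + d)/5 = 2/5 + 2*d/5)
(1 + 159)/(115 + 21) + 101*A(-22) = (1 + 159)/(115 + 21) + 101*(2/5 + (2/5)*(-22)) = 160/136 + 101*(2/5 - 44/5) = 160*(1/136) + 101*(-42/5) = 20/17 - 4242/5 = -72014/85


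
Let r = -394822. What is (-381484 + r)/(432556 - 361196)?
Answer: -388153/35680 ≈ -10.879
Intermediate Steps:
(-381484 + r)/(432556 - 361196) = (-381484 - 394822)/(432556 - 361196) = -776306/71360 = -776306*1/71360 = -388153/35680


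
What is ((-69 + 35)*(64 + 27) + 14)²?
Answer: 9486400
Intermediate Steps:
((-69 + 35)*(64 + 27) + 14)² = (-34*91 + 14)² = (-3094 + 14)² = (-3080)² = 9486400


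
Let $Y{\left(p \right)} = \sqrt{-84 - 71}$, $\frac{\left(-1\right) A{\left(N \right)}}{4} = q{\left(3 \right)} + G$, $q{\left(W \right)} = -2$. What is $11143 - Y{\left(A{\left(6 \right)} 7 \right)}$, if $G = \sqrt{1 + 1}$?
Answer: $11143 - i \sqrt{155} \approx 11143.0 - 12.45 i$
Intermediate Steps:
$G = \sqrt{2} \approx 1.4142$
$A{\left(N \right)} = 8 - 4 \sqrt{2}$ ($A{\left(N \right)} = - 4 \left(-2 + \sqrt{2}\right) = 8 - 4 \sqrt{2}$)
$Y{\left(p \right)} = i \sqrt{155}$ ($Y{\left(p \right)} = \sqrt{-155} = i \sqrt{155}$)
$11143 - Y{\left(A{\left(6 \right)} 7 \right)} = 11143 - i \sqrt{155}$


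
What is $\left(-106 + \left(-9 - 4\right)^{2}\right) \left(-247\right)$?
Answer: $-15561$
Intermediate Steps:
$\left(-106 + \left(-9 - 4\right)^{2}\right) \left(-247\right) = \left(-106 + \left(-13\right)^{2}\right) \left(-247\right) = \left(-106 + 169\right) \left(-247\right) = 63 \left(-247\right) = -15561$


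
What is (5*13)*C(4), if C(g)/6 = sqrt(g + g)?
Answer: 780*sqrt(2) ≈ 1103.1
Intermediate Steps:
C(g) = 6*sqrt(2)*sqrt(g) (C(g) = 6*sqrt(g + g) = 6*sqrt(2*g) = 6*(sqrt(2)*sqrt(g)) = 6*sqrt(2)*sqrt(g))
(5*13)*C(4) = (5*13)*(6*sqrt(2)*sqrt(4)) = 65*(6*sqrt(2)*2) = 65*(12*sqrt(2)) = 780*sqrt(2)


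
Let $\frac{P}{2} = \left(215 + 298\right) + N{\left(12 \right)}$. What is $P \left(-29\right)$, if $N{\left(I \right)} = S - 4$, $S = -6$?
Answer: $-29174$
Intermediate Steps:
$N{\left(I \right)} = -10$ ($N{\left(I \right)} = -6 - 4 = -10$)
$P = 1006$ ($P = 2 \left(\left(215 + 298\right) - 10\right) = 2 \left(513 - 10\right) = 2 \cdot 503 = 1006$)
$P \left(-29\right) = 1006 \left(-29\right) = -29174$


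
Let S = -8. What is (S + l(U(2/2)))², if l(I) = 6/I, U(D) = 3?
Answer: 36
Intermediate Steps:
(S + l(U(2/2)))² = (-8 + 6/3)² = (-8 + 6*(⅓))² = (-8 + 2)² = (-6)² = 36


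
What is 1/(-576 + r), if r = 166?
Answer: -1/410 ≈ -0.0024390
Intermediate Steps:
1/(-576 + r) = 1/(-576 + 166) = 1/(-410) = -1/410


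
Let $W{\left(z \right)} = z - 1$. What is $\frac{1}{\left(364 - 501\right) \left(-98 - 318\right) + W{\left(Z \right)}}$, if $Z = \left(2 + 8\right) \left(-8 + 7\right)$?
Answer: $\frac{1}{56981} \approx 1.755 \cdot 10^{-5}$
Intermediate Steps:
$Z = -10$ ($Z = 10 \left(-1\right) = -10$)
$W{\left(z \right)} = -1 + z$ ($W{\left(z \right)} = z + \left(-4 + 3\right) = z - 1 = -1 + z$)
$\frac{1}{\left(364 - 501\right) \left(-98 - 318\right) + W{\left(Z \right)}} = \frac{1}{\left(364 - 501\right) \left(-98 - 318\right) - 11} = \frac{1}{\left(-137\right) \left(-416\right) - 11} = \frac{1}{56992 - 11} = \frac{1}{56981}$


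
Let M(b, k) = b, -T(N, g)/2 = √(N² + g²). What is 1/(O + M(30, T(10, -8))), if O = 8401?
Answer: 1/8431 ≈ 0.00011861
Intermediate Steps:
T(N, g) = -2*√(N² + g²)
1/(O + M(30, T(10, -8))) = 1/(8401 + 30) = 1/8431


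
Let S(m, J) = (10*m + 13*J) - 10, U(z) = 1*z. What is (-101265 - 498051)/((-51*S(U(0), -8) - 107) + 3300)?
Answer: -599316/9007 ≈ -66.539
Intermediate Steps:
U(z) = z
S(m, J) = -10 + 10*m + 13*J
(-101265 - 498051)/((-51*S(U(0), -8) - 107) + 3300) = (-101265 - 498051)/((-51*(-10 + 10*0 + 13*(-8)) - 107) + 3300) = -599316/((-51*(-10 + 0 - 104) - 107) + 3300) = -599316/((-51*(-114) - 107) + 3300) = -599316/((5814 - 107) + 3300) = -599316/(5707 + 3300) = -599316/9007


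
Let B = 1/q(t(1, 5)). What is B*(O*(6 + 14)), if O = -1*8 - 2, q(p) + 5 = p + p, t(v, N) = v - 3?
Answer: 200/9 ≈ 22.222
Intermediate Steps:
t(v, N) = -3 + v
q(p) = -5 + 2*p (q(p) = -5 + (p + p) = -5 + 2*p)
O = -10 (O = -8 - 2 = -10)
B = -⅑ (B = 1/(-5 + 2*(-3 + 1)) = 1/(-5 + 2*(-2)) = 1/(-5 - 4) = 1/(-9) = -⅑ ≈ -0.11111)
B*(O*(6 + 14)) = -(-10)*(6 + 14)/9 = -(-10)*20/9 = -⅑*(-200) = 200/9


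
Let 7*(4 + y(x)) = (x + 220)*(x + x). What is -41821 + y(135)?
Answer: -196925/7 ≈ -28132.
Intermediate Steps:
y(x) = -4 + 2*x*(220 + x)/7 (y(x) = -4 + ((x + 220)*(x + x))/7 = -4 + ((220 + x)*(2*x))/7 = -4 + (2*x*(220 + x))/7 = -4 + 2*x*(220 + x)/7)
-41821 + y(135) = -41821 + (-4 + (2/7)*135² + (440/7)*135) = -41821 + (-4 + (2/7)*18225 + 59400/7) = -41821 + (-4 + 36450/7 + 59400/7) = -41821 + 95822/7 = -196925/7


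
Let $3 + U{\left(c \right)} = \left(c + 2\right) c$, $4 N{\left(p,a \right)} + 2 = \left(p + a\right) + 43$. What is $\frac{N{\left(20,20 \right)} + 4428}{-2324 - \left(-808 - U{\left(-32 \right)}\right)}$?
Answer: $- \frac{17793}{2236} \approx -7.9575$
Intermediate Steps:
$N{\left(p,a \right)} = \frac{41}{4} + \frac{a}{4} + \frac{p}{4}$ ($N{\left(p,a \right)} = - \frac{1}{2} + \frac{\left(p + a\right) + 43}{4} = - \frac{1}{2} + \frac{\left(a + p\right) + 43}{4} = - \frac{1}{2} + \frac{43 + a + p}{4} = - \frac{1}{2} + \left(\frac{43}{4} + \frac{a}{4} + \frac{p}{4}\right) = \frac{41}{4} + \frac{a}{4} + \frac{p}{4}$)
$U{\left(c \right)} = -3 + c \left(2 + c\right)$ ($U{\left(c \right)} = -3 + \left(c + 2\right) c = -3 + \left(2 + c\right) c = -3 + c \left(2 + c\right)$)
$\frac{N{\left(20,20 \right)} + 4428}{-2324 - \left(-808 - U{\left(-32 \right)}\right)} = \frac{\left(\frac{41}{4} + \frac{1}{4} \cdot 20 + \frac{1}{4} \cdot 20\right) + 4428}{-2324 + \left(\left(1216 + \left(-3 + \left(-32\right)^{2} + 2 \left(-32\right)\right)\right) - 408\right)} = \frac{\left(\frac{41}{4} + 5 + 5\right) + 4428}{-2324 + \left(\left(1216 - -957\right) - 408\right)} = \frac{\frac{81}{4} + 4428}{-2324 + \left(\left(1216 + 957\right) - 408\right)} = \frac{17793}{4 \left(-2324 + \left(2173 - 408\right)\right)} = \frac{17793}{4 \left(-2324 + 1765\right)} = \frac{17793}{4 \left(-559\right)} = \frac{17793}{4} \left(- \frac{1}{559}\right) = - \frac{17793}{2236}$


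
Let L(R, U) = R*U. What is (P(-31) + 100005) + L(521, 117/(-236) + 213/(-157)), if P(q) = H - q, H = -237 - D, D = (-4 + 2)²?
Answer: 3661844463/37052 ≈ 98830.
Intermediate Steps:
D = 4 (D = (-2)² = 4)
H = -241 (H = -237 - 1*4 = -237 - 4 = -241)
P(q) = -241 - q
(P(-31) + 100005) + L(521, 117/(-236) + 213/(-157)) = ((-241 - 1*(-31)) + 100005) + 521*(117/(-236) + 213/(-157)) = ((-241 + 31) + 100005) + 521*(117*(-1/236) + 213*(-1/157)) = (-210 + 100005) + 521*(-117/236 - 213/157) = 99795 + 521*(-68637/37052) = 99795 - 35759877/37052 = 3661844463/37052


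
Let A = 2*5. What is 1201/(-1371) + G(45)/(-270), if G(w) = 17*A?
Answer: -18578/12339 ≈ -1.5056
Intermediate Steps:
A = 10
G(w) = 170 (G(w) = 17*10 = 170)
1201/(-1371) + G(45)/(-270) = 1201/(-1371) + 170/(-270) = 1201*(-1/1371) + 170*(-1/270) = -1201/1371 - 17/27 = -18578/12339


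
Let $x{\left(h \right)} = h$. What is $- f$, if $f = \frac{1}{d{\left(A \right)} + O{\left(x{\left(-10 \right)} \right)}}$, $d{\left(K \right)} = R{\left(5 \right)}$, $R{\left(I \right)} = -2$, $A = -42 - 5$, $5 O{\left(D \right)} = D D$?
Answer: $- \frac{1}{18} \approx -0.055556$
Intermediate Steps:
$O{\left(D \right)} = \frac{D^{2}}{5}$ ($O{\left(D \right)} = \frac{D D}{5} = \frac{D^{2}}{5}$)
$A = -47$ ($A = -42 - 5 = -47$)
$d{\left(K \right)} = -2$
$f = \frac{1}{18}$ ($f = \frac{1}{-2 + \frac{\left(-10\right)^{2}}{5}} = \frac{1}{-2 + \frac{1}{5} \cdot 100} = \frac{1}{-2 + 20} = \frac{1}{18} \approx 0.055556$)
$- f = \left(-1\right) \frac{1}{18} = - \frac{1}{18}$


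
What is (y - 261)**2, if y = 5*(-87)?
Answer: 484416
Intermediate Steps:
y = -435
(y - 261)**2 = (-435 - 261)**2 = (-696)**2 = 484416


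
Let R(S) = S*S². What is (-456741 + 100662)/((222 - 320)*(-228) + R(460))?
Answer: -356079/97358344 ≈ -0.0036574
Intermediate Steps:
R(S) = S³
(-456741 + 100662)/((222 - 320)*(-228) + R(460)) = (-456741 + 100662)/((222 - 320)*(-228) + 460³) = -356079/(-98*(-228) + 97336000) = -356079/(22344 + 97336000) = -356079/97358344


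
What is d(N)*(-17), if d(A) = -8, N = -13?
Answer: 136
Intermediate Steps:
d(N)*(-17) = -8*(-17) = 136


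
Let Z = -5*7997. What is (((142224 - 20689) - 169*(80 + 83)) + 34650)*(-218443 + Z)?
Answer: -33243661064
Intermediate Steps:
Z = -39985
(((142224 - 20689) - 169*(80 + 83)) + 34650)*(-218443 + Z) = (((142224 - 20689) - 169*(80 + 83)) + 34650)*(-218443 - 39985) = ((121535 - 169*163) + 34650)*(-258428) = ((121535 - 27547) + 34650)*(-258428) = (93988 + 34650)*(-258428) = 128638*(-258428) = -33243661064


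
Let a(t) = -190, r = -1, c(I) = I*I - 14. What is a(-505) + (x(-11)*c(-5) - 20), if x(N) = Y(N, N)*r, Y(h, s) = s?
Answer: -89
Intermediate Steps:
c(I) = -14 + I² (c(I) = I² - 14 = -14 + I²)
x(N) = -N (x(N) = N*(-1) = -N)
a(-505) + (x(-11)*c(-5) - 20) = -190 + ((-1*(-11))*(-14 + (-5)²) - 20) = -190 + (11*(-14 + 25) - 20) = -190 + (11*11 - 20) = -190 + (121 - 20) = -190 + 101 = -89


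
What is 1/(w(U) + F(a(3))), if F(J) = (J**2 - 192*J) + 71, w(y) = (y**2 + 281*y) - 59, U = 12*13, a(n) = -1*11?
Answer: 1/70417 ≈ 1.4201e-5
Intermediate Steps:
a(n) = -11
U = 156
w(y) = -59 + y**2 + 281*y
F(J) = 71 + J**2 - 192*J
1/(w(U) + F(a(3))) = 1/((-59 + 156**2 + 281*156) + (71 + (-11)**2 - 192*(-11))) = 1/((-59 + 24336 + 43836) + (71 + 121 + 2112)) = 1/(68113 + 2304) = 1/70417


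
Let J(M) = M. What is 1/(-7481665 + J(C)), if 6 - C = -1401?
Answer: -1/7480258 ≈ -1.3369e-7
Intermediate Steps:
C = 1407 (C = 6 - 1*(-1401) = 6 + 1401 = 1407)
1/(-7481665 + J(C)) = 1/(-7481665 + 1407) = 1/(-7480258) = -1/7480258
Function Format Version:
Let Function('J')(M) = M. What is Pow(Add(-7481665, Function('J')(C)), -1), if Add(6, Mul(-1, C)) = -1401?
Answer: Rational(-1, 7480258) ≈ -1.3369e-7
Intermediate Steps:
C = 1407 (C = Add(6, Mul(-1, -1401)) = Add(6, 1401) = 1407)
Pow(Add(-7481665, Function('J')(C)), -1) = Pow(Add(-7481665, 1407), -1) = Pow(-7480258, -1) = Rational(-1, 7480258)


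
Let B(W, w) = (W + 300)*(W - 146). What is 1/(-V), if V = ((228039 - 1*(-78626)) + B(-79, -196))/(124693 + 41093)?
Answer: -82893/128470 ≈ -0.64523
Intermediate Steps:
B(W, w) = (-146 + W)*(300 + W) (B(W, w) = (300 + W)*(-146 + W) = (-146 + W)*(300 + W))
V = 128470/82893 (V = ((228039 - 1*(-78626)) + (-43800 + (-79)**2 + 154*(-79)))/(124693 + 41093) = ((228039 + 78626) + (-43800 + 6241 - 12166))/165786 = (306665 - 49725)*(1/165786) = 256940*(1/165786) = 128470/82893 ≈ 1.5498)
1/(-V) = 1/(-1*128470/82893) = 1/(-128470/82893) = -82893/128470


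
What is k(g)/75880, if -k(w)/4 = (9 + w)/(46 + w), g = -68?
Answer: -59/417340 ≈ -0.00014137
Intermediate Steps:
k(w) = -4*(9 + w)/(46 + w)
k(g)/75880 = (4*(-9 - 1*(-68))/(46 - 68))/75880 = (4*(-9 + 68)/(-22))*(1/75880) = (4*(-1/22)*59)*(1/75880) = -118/11*1/75880 = -59/417340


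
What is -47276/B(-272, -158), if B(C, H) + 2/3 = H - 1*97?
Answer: 141828/767 ≈ 184.91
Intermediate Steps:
B(C, H) = -293/3 + H (B(C, H) = -⅔ + (H - 1*97) = -⅔ + (H - 97) = -⅔ + (-97 + H) = -293/3 + H)
-47276/B(-272, -158) = -47276/(-293/3 - 158) = -47276/(-767/3) = -47276*(-3/767) = 141828/767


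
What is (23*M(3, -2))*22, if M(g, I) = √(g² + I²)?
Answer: 506*√13 ≈ 1824.4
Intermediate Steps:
M(g, I) = √(I² + g²)
(23*M(3, -2))*22 = (23*√((-2)² + 3²))*22 = (23*√(4 + 9))*22 = (23*√13)*22 = 506*√13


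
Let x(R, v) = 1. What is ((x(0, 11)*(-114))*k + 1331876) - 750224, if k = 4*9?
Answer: 577548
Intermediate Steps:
k = 36
((x(0, 11)*(-114))*k + 1331876) - 750224 = ((1*(-114))*36 + 1331876) - 750224 = (-114*36 + 1331876) - 750224 = (-4104 + 1331876) - 750224 = 1327772 - 750224 = 577548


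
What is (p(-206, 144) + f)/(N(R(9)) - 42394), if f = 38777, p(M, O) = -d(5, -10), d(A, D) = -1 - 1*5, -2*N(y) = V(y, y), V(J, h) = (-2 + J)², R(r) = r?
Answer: -77566/84837 ≈ -0.91429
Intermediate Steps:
N(y) = -(-2 + y)²/2
d(A, D) = -6 (d(A, D) = -1 - 5 = -6)
p(M, O) = 6 (p(M, O) = -1*(-6) = 6)
(p(-206, 144) + f)/(N(R(9)) - 42394) = (6 + 38777)/(-(-2 + 9)²/2 - 42394) = 38783/(-½*7² - 42394) = 38783/(-½*49 - 42394) = 38783/(-49/2 - 42394) = 38783/(-84837/2) = 38783*(-2/84837) = -77566/84837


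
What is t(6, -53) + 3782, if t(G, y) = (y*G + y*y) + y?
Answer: 6220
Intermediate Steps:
t(G, y) = y + y**2 + G*y (t(G, y) = (G*y + y**2) + y = (y**2 + G*y) + y = y + y**2 + G*y)
t(6, -53) + 3782 = -53*(1 + 6 - 53) + 3782 = -53*(-46) + 3782 = 2438 + 3782 = 6220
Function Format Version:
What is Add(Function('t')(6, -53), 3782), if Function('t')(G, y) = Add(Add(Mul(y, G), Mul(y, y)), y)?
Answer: 6220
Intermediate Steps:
Function('t')(G, y) = Add(y, Pow(y, 2), Mul(G, y)) (Function('t')(G, y) = Add(Add(Mul(G, y), Pow(y, 2)), y) = Add(Add(Pow(y, 2), Mul(G, y)), y) = Add(y, Pow(y, 2), Mul(G, y)))
Add(Function('t')(6, -53), 3782) = Add(Mul(-53, Add(1, 6, -53)), 3782) = Add(Mul(-53, -46), 3782) = Add(2438, 3782) = 6220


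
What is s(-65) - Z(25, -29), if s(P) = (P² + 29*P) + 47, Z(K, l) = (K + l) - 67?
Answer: 2458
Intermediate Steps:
Z(K, l) = -67 + K + l
s(P) = 47 + P² + 29*P
s(-65) - Z(25, -29) = (47 + (-65)² + 29*(-65)) - (-67 + 25 - 29) = (47 + 4225 - 1885) - 1*(-71) = 2387 + 71 = 2458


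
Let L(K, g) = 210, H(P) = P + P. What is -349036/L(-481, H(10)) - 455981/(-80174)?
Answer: -13943928127/8418270 ≈ -1656.4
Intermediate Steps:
H(P) = 2*P
-349036/L(-481, H(10)) - 455981/(-80174) = -349036/210 - 455981/(-80174) = -349036*1/210 - 455981*(-1/80174) = -174518/105 + 455981/80174 = -13943928127/8418270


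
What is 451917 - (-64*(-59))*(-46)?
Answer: 625613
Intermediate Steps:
451917 - (-64*(-59))*(-46) = 451917 - 3776*(-46) = 451917 - 1*(-173696) = 451917 + 173696 = 625613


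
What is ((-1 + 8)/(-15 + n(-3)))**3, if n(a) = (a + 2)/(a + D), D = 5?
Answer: -2744/29791 ≈ -0.092108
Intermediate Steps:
n(a) = (2 + a)/(5 + a) (n(a) = (a + 2)/(a + 5) = (2 + a)/(5 + a))
((-1 + 8)/(-15 + n(-3)))**3 = ((-1 + 8)/(-15 + (2 - 3)/(5 - 3)))**3 = (7/(-15 - 1/2))**3 = (7/(-31/2))**3 = (7*(-2/31))**3 = (-14/31)**3 = -2744/29791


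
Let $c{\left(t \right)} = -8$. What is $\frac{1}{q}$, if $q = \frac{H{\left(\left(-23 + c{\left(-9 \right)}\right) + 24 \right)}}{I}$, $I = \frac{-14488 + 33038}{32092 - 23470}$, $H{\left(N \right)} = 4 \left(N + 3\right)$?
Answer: $- \frac{9275}{68976} \approx -0.13447$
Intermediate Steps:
$H{\left(N \right)} = 12 + 4 N$ ($H{\left(N \right)} = 4 \left(3 + N\right) = 12 + 4 N$)
$I = \frac{9275}{4311}$ ($I = \frac{18550}{8622} = 18550 \cdot \frac{1}{8622} = \frac{9275}{4311} \approx 2.1515$)
$q = - \frac{68976}{9275}$ ($q = \frac{12 + 4 \left(\left(-23 - 8\right) + 24\right)}{\frac{9275}{4311}} = \left(12 + 4 \left(-31 + 24\right)\right) \frac{4311}{9275} = \left(12 + 4 \left(-7\right)\right) \frac{4311}{9275} = \left(12 - 28\right) \frac{4311}{9275} = \left(-16\right) \frac{4311}{9275} = - \frac{68976}{9275} \approx -7.4368$)
$\frac{1}{q} = \frac{1}{- \frac{68976}{9275}} = - \frac{9275}{68976}$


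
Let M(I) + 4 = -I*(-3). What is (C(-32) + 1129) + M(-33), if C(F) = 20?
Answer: 1046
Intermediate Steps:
M(I) = -4 + 3*I (M(I) = -4 - I*(-3) = -4 + 3*I)
(C(-32) + 1129) + M(-33) = (20 + 1129) + (-4 + 3*(-33)) = 1149 + (-4 - 99) = 1149 - 103 = 1046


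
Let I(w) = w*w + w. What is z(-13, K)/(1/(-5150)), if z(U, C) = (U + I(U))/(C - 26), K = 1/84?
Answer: 61861800/2183 ≈ 28338.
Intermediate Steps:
I(w) = w + w**2 (I(w) = w**2 + w = w + w**2)
K = 1/84 ≈ 0.011905
z(U, C) = (U + U*(1 + U))/(-26 + C) (z(U, C) = (U + U*(1 + U))/(C - 26) = (U + U*(1 + U))/(-26 + C))
z(-13, K)/(1/(-5150)) = (-13*(2 - 13)/(-26 + 1/84))/(1/(-5150)) = (-13*(-11)/(-2183/84))/(-1/5150) = -13*(-84/2183)*(-11)*(-5150) = -12012/2183*(-5150) = 61861800/2183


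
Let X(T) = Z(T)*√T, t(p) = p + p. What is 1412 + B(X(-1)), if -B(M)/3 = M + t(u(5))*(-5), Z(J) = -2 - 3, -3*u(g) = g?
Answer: 1362 + 15*I ≈ 1362.0 + 15.0*I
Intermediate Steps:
u(g) = -g/3
Z(J) = -5
t(p) = 2*p
X(T) = -5*√T
B(M) = -50 - 3*M (B(M) = -3*(M + (2*(-⅓*5))*(-5)) = -3*(M + (2*(-5/3))*(-5)) = -3*(M - 10/3*(-5)) = -3*(M + 50/3) = -3*(50/3 + M) = -50 - 3*M)
1412 + B(X(-1)) = 1412 + (-50 - (-15)*√(-1)) = 1412 + (-50 - (-15)*I) = 1412 + (-50 + 15*I) = 1362 + 15*I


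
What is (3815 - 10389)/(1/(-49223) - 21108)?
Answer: 323592002/1038999085 ≈ 0.31145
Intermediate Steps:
(3815 - 10389)/(1/(-49223) - 21108) = -6574/(-1/49223 - 21108) = -6574/(-1038999085/49223) = -6574*(-49223/1038999085) = 323592002/1038999085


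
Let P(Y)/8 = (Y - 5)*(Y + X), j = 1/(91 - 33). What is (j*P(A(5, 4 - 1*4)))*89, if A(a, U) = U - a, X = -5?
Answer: 35600/29 ≈ 1227.6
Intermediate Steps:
j = 1/58 ≈ 0.017241
P(Y) = 8*(-5 + Y)**2 (P(Y) = 8*((Y - 5)*(Y - 5)) = 8*((-5 + Y)*(-5 + Y)) = 8*(-5 + Y)**2)
(j*P(A(5, 4 - 1*4)))*89 = ((200 - 80*((4 - 1*4) - 1*5) + 8*((4 - 1*4) - 1*5)**2)/58)*89 = ((200 - 80*((4 - 4) - 5) + 8*((4 - 4) - 5)**2)/58)*89 = ((200 - 80*(0 - 5) + 8*(0 - 5)**2)/58)*89 = ((200 - 80*(-5) + 8*(-5)**2)/58)*89 = ((200 + 400 + 8*25)/58)*89 = ((200 + 400 + 200)/58)*89 = ((1/58)*800)*89 = (400/29)*89 = 35600/29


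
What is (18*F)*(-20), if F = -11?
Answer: 3960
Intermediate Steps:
(18*F)*(-20) = (18*(-11))*(-20) = -198*(-20) = 3960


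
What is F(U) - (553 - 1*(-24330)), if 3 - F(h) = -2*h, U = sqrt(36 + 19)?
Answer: -24880 + 2*sqrt(55) ≈ -24865.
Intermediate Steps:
U = sqrt(55) ≈ 7.4162
F(h) = 3 + 2*h (F(h) = 3 - (-2)*h = 3 + 2*h)
F(U) - (553 - 1*(-24330)) = (3 + 2*sqrt(55)) - (553 - 1*(-24330)) = (3 + 2*sqrt(55)) - (553 + 24330) = (3 + 2*sqrt(55)) - 1*24883 = (3 + 2*sqrt(55)) - 24883 = -24880 + 2*sqrt(55)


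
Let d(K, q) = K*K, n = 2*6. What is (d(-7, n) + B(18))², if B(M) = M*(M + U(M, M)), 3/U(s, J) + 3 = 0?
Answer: 126025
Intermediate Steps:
U(s, J) = -1 (U(s, J) = 3/(-3 + 0) = 3/(-3) = 3*(-⅓) = -1)
B(M) = M*(-1 + M) (B(M) = M*(M - 1) = M*(-1 + M))
n = 12
d(K, q) = K²
(d(-7, n) + B(18))² = ((-7)² + 18*(-1 + 18))² = (49 + 18*17)² = (49 + 306)² = 355² = 126025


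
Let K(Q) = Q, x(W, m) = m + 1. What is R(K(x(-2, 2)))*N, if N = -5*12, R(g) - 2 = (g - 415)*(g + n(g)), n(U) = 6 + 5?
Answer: 345960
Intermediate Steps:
x(W, m) = 1 + m
n(U) = 11
R(g) = 2 + (-415 + g)*(11 + g) (R(g) = 2 + (g - 415)*(g + 11) = 2 + (-415 + g)*(11 + g))
N = -60
R(K(x(-2, 2)))*N = (-4563 + (1 + 2)² - 404*(1 + 2))*(-60) = (-4563 + 3² - 404*3)*(-60) = (-4563 + 9 - 1212)*(-60) = -5766*(-60) = 345960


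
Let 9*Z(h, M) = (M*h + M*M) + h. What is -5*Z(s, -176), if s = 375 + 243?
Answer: 385870/9 ≈ 42874.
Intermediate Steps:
s = 618
Z(h, M) = h/9 + M²/9 + M*h/9 (Z(h, M) = ((M*h + M*M) + h)/9 = ((M*h + M²) + h)/9 = ((M² + M*h) + h)/9 = (h + M² + M*h)/9 = h/9 + M²/9 + M*h/9)
-5*Z(s, -176) = -5*((⅑)*618 + (⅑)*(-176)² + (⅑)*(-176)*618) = -5*(206/3 + (⅑)*30976 - 36256/3) = -5*(206/3 + 30976/9 - 36256/3) = -5*(-77174/9) = 385870/9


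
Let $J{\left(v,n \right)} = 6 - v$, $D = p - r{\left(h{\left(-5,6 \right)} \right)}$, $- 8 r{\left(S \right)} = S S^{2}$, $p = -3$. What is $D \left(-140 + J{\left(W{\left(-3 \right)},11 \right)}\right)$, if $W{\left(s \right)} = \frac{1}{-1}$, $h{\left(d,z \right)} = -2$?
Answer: $532$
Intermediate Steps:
$W{\left(s \right)} = -1$
$r{\left(S \right)} = - \frac{S^{3}}{8}$ ($r{\left(S \right)} = - \frac{S S^{2}}{8} = - \frac{S^{3}}{8}$)
$D = -4$ ($D = -3 - - \frac{\left(-2\right)^{3}}{8} = -3 - \left(- \frac{1}{8}\right) \left(-8\right) = -3 - 1 = -4$)
$D \left(-140 + J{\left(W{\left(-3 \right)},11 \right)}\right) = - 4 \left(-140 + \left(6 - -1\right)\right) = - 4 \left(-140 + \left(6 + 1\right)\right) = - 4 \left(-140 + 7\right) = \left(-4\right) \left(-133\right) = 532$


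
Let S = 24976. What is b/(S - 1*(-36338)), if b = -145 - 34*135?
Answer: -4735/61314 ≈ -0.077225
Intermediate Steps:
b = -4735 (b = -145 - 4590 = -4735)
b/(S - 1*(-36338)) = -4735/(24976 - 1*(-36338)) = -4735/(24976 + 36338) = -4735/61314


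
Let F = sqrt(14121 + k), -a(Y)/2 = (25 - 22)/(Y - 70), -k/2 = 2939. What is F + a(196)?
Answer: -1/21 + sqrt(8243) ≈ 90.743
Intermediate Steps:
k = -5878 (k = -2*2939 = -5878)
a(Y) = -6/(-70 + Y) (a(Y) = -2*(25 - 22)/(Y - 70) = -6/(-70 + Y))
F = sqrt(8243) (F = sqrt(14121 - 5878) = sqrt(8243) ≈ 90.791)
F + a(196) = sqrt(8243) - 6/(-70 + 196) = sqrt(8243) - 6/126 = sqrt(8243) - 6*1/126 = sqrt(8243) - 1/21 = -1/21 + sqrt(8243)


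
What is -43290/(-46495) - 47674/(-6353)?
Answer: 498324800/59076547 ≈ 8.4352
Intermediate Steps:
-43290/(-46495) - 47674/(-6353) = -43290*(-1/46495) - 47674*(-1/6353) = 8658/9299 + 47674/6353 = 498324800/59076547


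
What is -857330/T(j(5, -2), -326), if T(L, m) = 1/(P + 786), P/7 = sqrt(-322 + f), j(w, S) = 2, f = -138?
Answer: -673861380 - 12002620*I*sqrt(115) ≈ -6.7386e+8 - 1.2871e+8*I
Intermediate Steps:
P = 14*I*sqrt(115) (P = 7*sqrt(-322 - 138) = 7*sqrt(-460) = 7*(2*I*sqrt(115)) = 14*I*sqrt(115) ≈ 150.13*I)
T(L, m) = 1/(786 + 14*I*sqrt(115)) (T(L, m) = 1/(14*I*sqrt(115) + 786) = 1/(786 + 14*I*sqrt(115)))
-857330/T(j(5, -2), -326) = -857330/(393/320168 - 7*I*sqrt(115)/320168)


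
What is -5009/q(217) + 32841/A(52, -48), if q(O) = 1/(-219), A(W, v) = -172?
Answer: 188646171/172 ≈ 1.0968e+6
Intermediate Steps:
q(O) = -1/219
-5009/q(217) + 32841/A(52, -48) = -5009/(-1/219) + 32841/(-172) = -5009*(-219) + 32841*(-1/172) = 1096971 - 32841/172 = 188646171/172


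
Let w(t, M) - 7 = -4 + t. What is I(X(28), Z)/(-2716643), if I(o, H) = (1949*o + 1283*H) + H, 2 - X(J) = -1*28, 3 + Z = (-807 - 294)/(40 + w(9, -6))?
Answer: -356613/35316359 ≈ -0.010098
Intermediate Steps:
w(t, M) = 3 + t (w(t, M) = 7 + (-4 + t) = 3 + t)
Z = -1257/52 (Z = -3 + (-807 - 294)/(40 + (3 + 9)) = -3 - 1101/(40 + 12) = -3 - 1101/52 = -1257/52 ≈ -24.173)
X(J) = 30 (X(J) = 2 - (-1)*28 = 2 - 1*(-28) = 2 + 28 = 30)
I(o, H) = 1284*H + 1949*o (I(o, H) = (1283*H + 1949*o) + H = 1284*H + 1949*o)
I(X(28), Z)/(-2716643) = (1284*(-1257/52) + 1949*30)/(-2716643) = (-403497/13 + 58470)*(-1/2716643) = (356613/13)*(-1/2716643) = -356613/35316359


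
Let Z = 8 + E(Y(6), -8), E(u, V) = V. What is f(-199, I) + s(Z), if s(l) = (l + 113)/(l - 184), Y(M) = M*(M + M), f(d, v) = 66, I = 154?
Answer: 12031/184 ≈ 65.386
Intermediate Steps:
Y(M) = 2*M**2 (Y(M) = M*(2*M) = 2*M**2)
Z = 0 (Z = 8 - 8 = 0)
s(l) = (113 + l)/(-184 + l)
f(-199, I) + s(Z) = 66 + (113 + 0)/(-184 + 0) = 66 + 113/(-184) = 66 - 1/184*113 = 66 - 113/184 = 12031/184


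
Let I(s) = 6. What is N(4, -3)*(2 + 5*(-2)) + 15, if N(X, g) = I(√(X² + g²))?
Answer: -33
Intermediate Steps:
N(X, g) = 6
N(4, -3)*(2 + 5*(-2)) + 15 = 6*(2 + 5*(-2)) + 15 = 6*(2 - 10) + 15 = 6*(-8) + 15 = -48 + 15 = -33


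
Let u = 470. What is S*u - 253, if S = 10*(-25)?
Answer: -117753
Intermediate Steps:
S = -250
S*u - 253 = -250*470 - 253 = -117500 - 253 = -117753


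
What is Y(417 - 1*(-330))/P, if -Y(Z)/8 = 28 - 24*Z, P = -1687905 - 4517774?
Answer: -143200/6205679 ≈ -0.023076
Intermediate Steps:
P = -6205679
Y(Z) = -224 + 192*Z (Y(Z) = -8*(28 - 24*Z) = -224 + 192*Z)
Y(417 - 1*(-330))/P = (-224 + 192*(417 - 1*(-330)))/(-6205679) = (-224 + 192*(417 + 330))*(-1/6205679) = (-224 + 192*747)*(-1/6205679) = (-224 + 143424)*(-1/6205679) = 143200*(-1/6205679) = -143200/6205679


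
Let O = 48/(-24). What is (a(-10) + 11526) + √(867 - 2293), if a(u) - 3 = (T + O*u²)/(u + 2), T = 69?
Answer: 92363/8 + I*√1426 ≈ 11545.0 + 37.762*I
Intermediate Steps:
O = -2 (O = 48*(-1/24) = -2)
a(u) = 3 + (69 - 2*u²)/(2 + u) (a(u) = 3 + (69 - 2*u²)/(u + 2) = 3 + (69 - 2*u²)/(2 + u))
(a(-10) + 11526) + √(867 - 2293) = ((75 - 2*(-10)² + 3*(-10))/(2 - 10) + 11526) + √(867 - 2293) = ((75 - 2*100 - 30)/(-8) + 11526) + √(-1426) = (-(75 - 200 - 30)/8 + 11526) + I*√1426 = (-⅛*(-155) + 11526) + I*√1426 = (155/8 + 11526) + I*√1426 = 92363/8 + I*√1426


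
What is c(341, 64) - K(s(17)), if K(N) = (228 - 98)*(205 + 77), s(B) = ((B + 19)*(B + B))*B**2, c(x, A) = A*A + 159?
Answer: -32405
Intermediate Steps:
c(x, A) = 159 + A**2 (c(x, A) = A**2 + 159 = 159 + A**2)
s(B) = 2*B**3*(19 + B) (s(B) = ((19 + B)*(2*B))*B**2 = (2*B*(19 + B))*B**2 = 2*B**3*(19 + B))
K(N) = 36660 (K(N) = 130*282 = 36660)
c(341, 64) - K(s(17)) = (159 + 64**2) - 1*36660 = (159 + 4096) - 36660 = 4255 - 36660 = -32405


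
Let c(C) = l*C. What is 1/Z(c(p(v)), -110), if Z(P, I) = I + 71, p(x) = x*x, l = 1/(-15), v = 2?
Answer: -1/39 ≈ -0.025641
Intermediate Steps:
l = -1/15 ≈ -0.066667
p(x) = x²
c(C) = -C/15
Z(P, I) = 71 + I
1/Z(c(p(v)), -110) = 1/(71 - 110) = 1/(-39) = -1/39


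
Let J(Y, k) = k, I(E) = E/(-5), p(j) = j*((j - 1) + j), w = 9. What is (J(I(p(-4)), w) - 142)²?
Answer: 17689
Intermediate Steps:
p(j) = j*(-1 + 2*j) (p(j) = j*((-1 + j) + j) = j*(-1 + 2*j))
I(E) = -E/5 (I(E) = E*(-⅕) = -E/5)
(J(I(p(-4)), w) - 142)² = (9 - 142)² = (-133)² = 17689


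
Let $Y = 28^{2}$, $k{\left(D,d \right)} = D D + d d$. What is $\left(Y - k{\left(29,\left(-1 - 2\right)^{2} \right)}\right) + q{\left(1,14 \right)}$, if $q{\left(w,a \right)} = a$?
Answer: $-124$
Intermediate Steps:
$k{\left(D,d \right)} = D^{2} + d^{2}$
$Y = 784$
$\left(Y - k{\left(29,\left(-1 - 2\right)^{2} \right)}\right) + q{\left(1,14 \right)} = \left(784 - \left(29^{2} + \left(\left(-1 - 2\right)^{2}\right)^{2}\right)\right) + 14 = \left(784 - \left(841 + \left(\left(-3\right)^{2}\right)^{2}\right)\right) + 14 = \left(784 - \left(841 + 9^{2}\right)\right) + 14 = \left(784 - \left(841 + 81\right)\right) + 14 = \left(784 - 922\right) + 14 = -138 + 14 = -124$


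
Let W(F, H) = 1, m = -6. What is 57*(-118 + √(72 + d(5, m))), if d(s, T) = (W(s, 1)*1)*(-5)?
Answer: -6726 + 57*√67 ≈ -6259.4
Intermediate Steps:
d(s, T) = -5 (d(s, T) = (1*1)*(-5) = 1*(-5) = -5)
57*(-118 + √(72 + d(5, m))) = 57*(-118 + √(72 - 5)) = 57*(-118 + √67) = -6726 + 57*√67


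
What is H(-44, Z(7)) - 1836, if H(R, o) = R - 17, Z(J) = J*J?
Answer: -1897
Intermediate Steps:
Z(J) = J²
H(R, o) = -17 + R
H(-44, Z(7)) - 1836 = (-17 - 44) - 1836 = -61 - 1836 = -1897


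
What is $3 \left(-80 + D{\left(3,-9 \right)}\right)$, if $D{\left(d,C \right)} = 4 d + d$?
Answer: $-195$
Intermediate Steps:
$D{\left(d,C \right)} = 5 d$
$3 \left(-80 + D{\left(3,-9 \right)}\right) = 3 \left(-80 + 5 \cdot 3\right) = 3 \left(-80 + 15\right) = 3 \left(-65\right) = -195$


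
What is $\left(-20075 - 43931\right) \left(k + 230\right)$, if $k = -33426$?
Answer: $2124743176$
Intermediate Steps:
$\left(-20075 - 43931\right) \left(k + 230\right) = \left(-20075 - 43931\right) \left(-33426 + 230\right) = \left(-64006\right) \left(-33196\right) = 2124743176$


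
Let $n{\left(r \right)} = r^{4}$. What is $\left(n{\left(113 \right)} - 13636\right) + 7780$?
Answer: $163041505$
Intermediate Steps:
$\left(n{\left(113 \right)} - 13636\right) + 7780 = \left(113^{4} - 13636\right) + 7780 = \left(163047361 - 13636\right) + 7780 = 163033725 + 7780 = 163041505$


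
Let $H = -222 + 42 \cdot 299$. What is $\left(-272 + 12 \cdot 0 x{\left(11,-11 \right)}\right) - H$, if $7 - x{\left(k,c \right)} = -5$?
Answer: $-12608$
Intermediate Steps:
$x{\left(k,c \right)} = 12$ ($x{\left(k,c \right)} = 7 - -5 = 7 + 5 = 12$)
$H = 12336$ ($H = -222 + 12558 = 12336$)
$\left(-272 + 12 \cdot 0 x{\left(11,-11 \right)}\right) - H = \left(-272 + 12 \cdot 0 \cdot 12\right) - 12336 = \left(-272 + 0 \cdot 12\right) - 12336 = \left(-272 + 0\right) - 12336 = -272 - 12336 = -12608$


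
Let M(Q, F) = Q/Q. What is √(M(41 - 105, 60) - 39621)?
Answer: 2*I*√9905 ≈ 199.05*I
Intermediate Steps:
M(Q, F) = 1
√(M(41 - 105, 60) - 39621) = √(1 - 39621) = √(-39620) = 2*I*√9905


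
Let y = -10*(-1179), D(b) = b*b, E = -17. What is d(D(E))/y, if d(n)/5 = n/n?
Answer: 1/2358 ≈ 0.00042409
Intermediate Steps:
D(b) = b²
d(n) = 5 (d(n) = 5*(n/n) = 5*1 = 5)
y = 11790
d(D(E))/y = 5/11790 = 5*(1/11790) = 1/2358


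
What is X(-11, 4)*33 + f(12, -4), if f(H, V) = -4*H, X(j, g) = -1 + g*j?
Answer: -1533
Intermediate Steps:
X(-11, 4)*33 + f(12, -4) = (-1 + 4*(-11))*33 - 4*12 = (-1 - 44)*33 - 48 = -45*33 - 48 = -1485 - 48 = -1533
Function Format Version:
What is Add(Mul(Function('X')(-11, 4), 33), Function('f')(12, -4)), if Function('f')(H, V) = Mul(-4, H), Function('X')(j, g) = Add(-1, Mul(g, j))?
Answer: -1533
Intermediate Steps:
Add(Mul(Function('X')(-11, 4), 33), Function('f')(12, -4)) = Add(Mul(Add(-1, Mul(4, -11)), 33), Mul(-4, 12)) = Add(Mul(Add(-1, -44), 33), -48) = Add(Mul(-45, 33), -48) = Add(-1485, -48) = -1533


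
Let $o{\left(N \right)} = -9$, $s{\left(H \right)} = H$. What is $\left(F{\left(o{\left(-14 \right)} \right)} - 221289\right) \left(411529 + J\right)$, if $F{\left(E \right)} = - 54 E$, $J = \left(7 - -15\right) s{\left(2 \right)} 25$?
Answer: $-91109721087$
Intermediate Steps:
$J = 1100$ ($J = \left(7 - -15\right) 2 \cdot 25 = \left(7 + 15\right) 2 \cdot 25 = 22 \cdot 2 \cdot 25 = 44 \cdot 25 = 1100$)
$\left(F{\left(o{\left(-14 \right)} \right)} - 221289\right) \left(411529 + J\right) = \left(\left(-54\right) \left(-9\right) - 221289\right) \left(411529 + 1100\right) = \left(486 - 221289\right) 412629 = \left(-220803\right) 412629 = -91109721087$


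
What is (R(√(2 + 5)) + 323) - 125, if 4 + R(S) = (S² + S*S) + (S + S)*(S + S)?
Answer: 236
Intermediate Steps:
R(S) = -4 + 6*S² (R(S) = -4 + ((S² + S*S) + (S + S)*(S + S)) = -4 + ((S² + S²) + (2*S)*(2*S)) = -4 + (2*S² + 4*S²) = -4 + 6*S²)
(R(√(2 + 5)) + 323) - 125 = ((-4 + 6*(√(2 + 5))²) + 323) - 125 = ((-4 + 6*(√7)²) + 323) - 125 = ((-4 + 6*7) + 323) - 125 = ((-4 + 42) + 323) - 125 = (38 + 323) - 125 = 361 - 125 = 236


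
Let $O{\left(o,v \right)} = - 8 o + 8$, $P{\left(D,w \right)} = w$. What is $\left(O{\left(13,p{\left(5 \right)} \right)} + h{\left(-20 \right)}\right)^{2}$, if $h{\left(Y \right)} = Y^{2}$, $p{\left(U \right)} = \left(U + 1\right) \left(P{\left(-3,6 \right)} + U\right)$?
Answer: $92416$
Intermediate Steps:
$p{\left(U \right)} = \left(1 + U\right) \left(6 + U\right)$ ($p{\left(U \right)} = \left(U + 1\right) \left(6 + U\right) = \left(1 + U\right) \left(6 + U\right)$)
$O{\left(o,v \right)} = 8 - 8 o$
$\left(O{\left(13,p{\left(5 \right)} \right)} + h{\left(-20 \right)}\right)^{2} = \left(\left(8 - 104\right) + \left(-20\right)^{2}\right)^{2} = \left(\left(8 - 104\right) + 400\right)^{2} = \left(-96 + 400\right)^{2} = 304^{2} = 92416$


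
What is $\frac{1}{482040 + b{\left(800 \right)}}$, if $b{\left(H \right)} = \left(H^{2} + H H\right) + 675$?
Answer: $\frac{1}{1762715} \approx 5.6731 \cdot 10^{-7}$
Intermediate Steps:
$b{\left(H \right)} = 675 + 2 H^{2}$ ($b{\left(H \right)} = \left(H^{2} + H^{2}\right) + 675 = 2 H^{2} + 675 = 675 + 2 H^{2}$)
$\frac{1}{482040 + b{\left(800 \right)}} = \frac{1}{482040 + \left(675 + 2 \cdot 800^{2}\right)} = \frac{1}{482040 + \left(675 + 2 \cdot 640000\right)} = \frac{1}{482040 + \left(675 + 1280000\right)} = \frac{1}{482040 + 1280675} = \frac{1}{1762715}$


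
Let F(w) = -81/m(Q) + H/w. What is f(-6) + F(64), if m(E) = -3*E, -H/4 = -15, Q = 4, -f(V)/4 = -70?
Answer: 4603/16 ≈ 287.69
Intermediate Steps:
f(V) = 280 (f(V) = -4*(-70) = 280)
H = 60 (H = -4*(-15) = 60)
F(w) = 27/4 + 60/w (F(w) = -81/((-3*4)) + 60/w = -81/(-12) + 60/w = -81*(-1/12) + 60/w = 27/4 + 60/w)
f(-6) + F(64) = 280 + (27/4 + 60/64) = 280 + (27/4 + 60*(1/64)) = 280 + (27/4 + 15/16) = 280 + 123/16 = 4603/16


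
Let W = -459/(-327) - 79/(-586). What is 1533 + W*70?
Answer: 52398836/31937 ≈ 1640.7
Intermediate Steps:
W = 98269/63874 (W = -459*(-1/327) - 79*(-1/586) = 153/109 + 79/586 = 98269/63874 ≈ 1.5385)
1533 + W*70 = 1533 + (98269/63874)*70 = 1533 + 3439415/31937 = 52398836/31937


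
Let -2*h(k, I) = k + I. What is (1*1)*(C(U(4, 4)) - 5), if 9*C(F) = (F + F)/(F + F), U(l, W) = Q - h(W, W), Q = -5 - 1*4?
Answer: -44/9 ≈ -4.8889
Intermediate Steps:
h(k, I) = -I/2 - k/2 (h(k, I) = -(k + I)/2 = -(I + k)/2 = -I/2 - k/2)
Q = -9 (Q = -5 - 4 = -9)
U(l, W) = -9 + W (U(l, W) = -9 - (-W/2 - W/2) = -9 - (-1)*W = -9 + W)
C(F) = ⅑ (C(F) = ((F + F)/(F + F))/9 = ((2*F)/((2*F)))/9 = ((2*F)*(1/(2*F)))/9 = (⅑)*1 = ⅑)
(1*1)*(C(U(4, 4)) - 5) = (1*1)*(⅑ - 5) = 1*(-44/9) = -44/9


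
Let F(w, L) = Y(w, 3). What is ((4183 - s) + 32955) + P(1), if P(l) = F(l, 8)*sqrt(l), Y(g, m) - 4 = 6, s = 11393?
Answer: 25755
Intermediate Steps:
Y(g, m) = 10 (Y(g, m) = 4 + 6 = 10)
F(w, L) = 10
P(l) = 10*sqrt(l)
((4183 - s) + 32955) + P(1) = ((4183 - 1*11393) + 32955) + 10*sqrt(1) = ((4183 - 11393) + 32955) + 10*1 = (-7210 + 32955) + 10 = 25745 + 10 = 25755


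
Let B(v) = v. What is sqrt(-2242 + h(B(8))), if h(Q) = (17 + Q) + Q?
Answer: 47*I ≈ 47.0*I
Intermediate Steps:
h(Q) = 17 + 2*Q
sqrt(-2242 + h(B(8))) = sqrt(-2242 + (17 + 2*8)) = sqrt(-2242 + (17 + 16)) = sqrt(-2242 + 33) = sqrt(-2209) = 47*I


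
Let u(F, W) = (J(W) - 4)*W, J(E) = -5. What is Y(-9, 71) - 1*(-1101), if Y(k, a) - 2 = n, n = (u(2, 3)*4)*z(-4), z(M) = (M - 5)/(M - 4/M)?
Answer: 779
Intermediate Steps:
u(F, W) = -9*W (u(F, W) = (-5 - 4)*W = -9*W)
z(M) = (-5 + M)/(M - 4/M)
n = -324 (n = (-9*3*4)*(-4*(-5 - 4)/(-4 + (-4)²)) = (-27*4)*(-4*(-9)/(-4 + 16)) = -(-432)*(-9)/12 = -108*3 = -324)
Y(k, a) = -322 (Y(k, a) = 2 - 324 = -322)
Y(-9, 71) - 1*(-1101) = -322 - 1*(-1101) = -322 + 1101 = 779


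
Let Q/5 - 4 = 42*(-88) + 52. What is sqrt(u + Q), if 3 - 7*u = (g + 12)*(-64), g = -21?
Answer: I*sqrt(895811)/7 ≈ 135.21*I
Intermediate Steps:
u = -573/7 (u = 3/7 - (-21 + 12)*(-64)/7 = 3/7 - (-9)*(-64)/7 = 3/7 - 1/7*576 = 3/7 - 576/7 = -573/7 ≈ -81.857)
Q = -18200 (Q = 20 + 5*(42*(-88) + 52) = 20 + 5*(-3696 + 52) = 20 + 5*(-3644) = 20 - 18220 = -18200)
sqrt(u + Q) = sqrt(-573/7 - 18200) = sqrt(-127973/7) = I*sqrt(895811)/7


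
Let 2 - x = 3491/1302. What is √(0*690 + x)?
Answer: I*√1154874/1302 ≈ 0.82538*I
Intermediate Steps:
x = -887/1302 (x = 2 - 3491/1302 = -887/1302 ≈ -0.68126)
√(0*690 + x) = √(0*690 - 887/1302) = √(0 - 887/1302) = √(-887/1302) = I*√1154874/1302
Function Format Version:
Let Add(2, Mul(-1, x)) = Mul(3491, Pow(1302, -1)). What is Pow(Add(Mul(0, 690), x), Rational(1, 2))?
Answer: Mul(Rational(1, 1302), I, Pow(1154874, Rational(1, 2))) ≈ Mul(0.82538, I)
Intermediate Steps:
x = Rational(-887, 1302) (x = Add(2, Mul(-1, Mul(3491, Pow(1302, -1)))) = Add(2, Mul(-1, Mul(3491, Rational(1, 1302)))) = Add(2, Mul(-1, Rational(3491, 1302))) = Add(2, Rational(-3491, 1302)) = Rational(-887, 1302) ≈ -0.68126)
Pow(Add(Mul(0, 690), x), Rational(1, 2)) = Pow(Add(Mul(0, 690), Rational(-887, 1302)), Rational(1, 2)) = Pow(Add(0, Rational(-887, 1302)), Rational(1, 2)) = Pow(Rational(-887, 1302), Rational(1, 2)) = Mul(Rational(1, 1302), I, Pow(1154874, Rational(1, 2)))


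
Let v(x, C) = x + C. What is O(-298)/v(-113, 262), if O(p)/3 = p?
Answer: -6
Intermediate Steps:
v(x, C) = C + x
O(p) = 3*p
O(-298)/v(-113, 262) = (3*(-298))/(262 - 113) = -894/149 = -894*1/149 = -6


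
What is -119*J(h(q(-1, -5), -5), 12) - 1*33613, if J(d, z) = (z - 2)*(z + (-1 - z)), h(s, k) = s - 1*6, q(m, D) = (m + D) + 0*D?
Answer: -32423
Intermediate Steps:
q(m, D) = D + m (q(m, D) = (D + m) + 0 = D + m)
h(s, k) = -6 + s (h(s, k) = s - 6 = -6 + s)
J(d, z) = 2 - z (J(d, z) = (-2 + z)*(-1) = 2 - z)
-119*J(h(q(-1, -5), -5), 12) - 1*33613 = -119*(2 - 1*12) - 1*33613 = -119*(2 - 12) - 33613 = -119*(-10) - 33613 = 1190 - 33613 = -32423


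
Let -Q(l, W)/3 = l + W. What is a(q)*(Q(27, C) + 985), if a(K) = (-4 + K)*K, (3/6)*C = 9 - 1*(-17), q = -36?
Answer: 1077120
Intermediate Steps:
C = 52 (C = 2*(9 - 1*(-17)) = 2*(9 + 17) = 2*26 = 52)
Q(l, W) = -3*W - 3*l (Q(l, W) = -3*(l + W) = -3*(W + l) = -3*W - 3*l)
a(K) = K*(-4 + K)
a(q)*(Q(27, C) + 985) = (-36*(-4 - 36))*((-3*52 - 3*27) + 985) = (-36*(-40))*((-156 - 81) + 985) = 1440*(-237 + 985) = 1440*748 = 1077120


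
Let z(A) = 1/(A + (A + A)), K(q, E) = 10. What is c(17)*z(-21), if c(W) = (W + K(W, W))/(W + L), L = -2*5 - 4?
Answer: -1/7 ≈ -0.14286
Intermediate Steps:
z(A) = 1/(3*A) (z(A) = 1/(A + 2*A) = 1/(3*A))
L = -14 (L = -10 - 4 = -14)
c(W) = (10 + W)/(-14 + W) (c(W) = (W + 10)/(W - 14) = (10 + W)/(-14 + W))
c(17)*z(-21) = ((10 + 17)/(-14 + 17))*((1/3)/(-21)) = (27/3)*((1/3)*(-1/21)) = ((1/3)*27)*(-1/63) = 9*(-1/63) = -1/7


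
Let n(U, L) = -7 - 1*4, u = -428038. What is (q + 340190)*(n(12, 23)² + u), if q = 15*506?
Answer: -148820974260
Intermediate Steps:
q = 7590
n(U, L) = -11 (n(U, L) = -7 - 4 = -11)
(q + 340190)*(n(12, 23)² + u) = (7590 + 340190)*((-11)² - 428038) = 347780*(121 - 428038) = 347780*(-427917) = -148820974260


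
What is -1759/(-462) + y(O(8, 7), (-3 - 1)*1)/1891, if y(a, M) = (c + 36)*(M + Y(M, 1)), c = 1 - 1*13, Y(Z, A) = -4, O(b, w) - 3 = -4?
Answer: 3237565/873642 ≈ 3.7058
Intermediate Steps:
O(b, w) = -1 (O(b, w) = 3 - 4 = -1)
c = -12 (c = 1 - 13 = -12)
y(a, M) = -96 + 24*M (y(a, M) = (-12 + 36)*(M - 4) = 24*(-4 + M) = -96 + 24*M)
-1759/(-462) + y(O(8, 7), (-3 - 1)*1)/1891 = -1759/(-462) + (-96 + 24*((-3 - 1)*1))/1891 = -1759*(-1/462) + (-96 + 24*(-4*1))*(1/1891) = 1759/462 + (-96 + 24*(-4))*(1/1891) = 1759/462 + (-96 - 96)*(1/1891) = 1759/462 - 192*1/1891 = 1759/462 - 192/1891 = 3237565/873642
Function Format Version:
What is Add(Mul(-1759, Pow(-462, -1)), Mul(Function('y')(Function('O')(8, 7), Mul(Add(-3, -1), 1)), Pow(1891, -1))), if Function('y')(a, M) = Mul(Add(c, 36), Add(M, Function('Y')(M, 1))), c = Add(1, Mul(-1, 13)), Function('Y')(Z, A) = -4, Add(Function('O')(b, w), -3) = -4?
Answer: Rational(3237565, 873642) ≈ 3.7058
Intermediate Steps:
Function('O')(b, w) = -1 (Function('O')(b, w) = Add(3, -4) = -1)
c = -12 (c = Add(1, -13) = -12)
Function('y')(a, M) = Add(-96, Mul(24, M)) (Function('y')(a, M) = Mul(Add(-12, 36), Add(M, -4)) = Mul(24, Add(-4, M)) = Add(-96, Mul(24, M)))
Add(Mul(-1759, Pow(-462, -1)), Mul(Function('y')(Function('O')(8, 7), Mul(Add(-3, -1), 1)), Pow(1891, -1))) = Add(Mul(-1759, Pow(-462, -1)), Mul(Add(-96, Mul(24, Mul(Add(-3, -1), 1))), Pow(1891, -1))) = Add(Mul(-1759, Rational(-1, 462)), Mul(Add(-96, Mul(24, Mul(-4, 1))), Rational(1, 1891))) = Add(Rational(1759, 462), Mul(Add(-96, Mul(24, -4)), Rational(1, 1891))) = Add(Rational(1759, 462), Mul(Add(-96, -96), Rational(1, 1891))) = Add(Rational(1759, 462), Mul(-192, Rational(1, 1891))) = Add(Rational(1759, 462), Rational(-192, 1891)) = Rational(3237565, 873642)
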